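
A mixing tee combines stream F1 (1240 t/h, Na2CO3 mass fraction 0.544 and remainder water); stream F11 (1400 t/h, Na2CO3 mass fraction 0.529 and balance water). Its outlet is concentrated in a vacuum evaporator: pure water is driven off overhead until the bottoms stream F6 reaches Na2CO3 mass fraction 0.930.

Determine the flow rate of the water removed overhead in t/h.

Na2CO3 entering = 1240×0.544 + 1400×0.529 = 1415.2 t/h.
All Na2CO3 reports to F6, so F6 = 1415.2/0.930 = 1521.7 t/h.
Total feed = 2640 t/h; overhead = 2640 − 1521.7 = 1118.3 t/h.

1118 t/h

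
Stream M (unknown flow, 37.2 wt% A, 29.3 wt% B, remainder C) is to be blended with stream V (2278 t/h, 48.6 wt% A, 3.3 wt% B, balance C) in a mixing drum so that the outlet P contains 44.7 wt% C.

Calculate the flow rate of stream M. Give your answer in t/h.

691.5 t/h

Let M be the unknown flow. Total out = 2278 + M.
C balance: 1095.7 + 0.335·M = 0.447·(2278 + M)
(0.335 − 0.447)·M = 0.447×2278 − 1095.7 = -77.452
M = -77.452 / -0.112 = 691.54 t/h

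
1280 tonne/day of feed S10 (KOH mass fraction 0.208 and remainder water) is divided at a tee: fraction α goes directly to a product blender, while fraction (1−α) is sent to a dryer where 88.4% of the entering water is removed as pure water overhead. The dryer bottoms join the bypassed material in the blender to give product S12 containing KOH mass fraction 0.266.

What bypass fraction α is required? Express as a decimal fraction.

All 1280×0.208 = 266.24 tonne/day of KOH reaches S12, so S12 = 266.24/0.266 = 1000.9 tonne/day and vapour = 279.1 tonne/day.
The evaporator receives (1−α)·1280 of feed at 0.792 water and removes 0.884 of that water:
0.884×0.792×(1−α)×1280 = 279.1
(1−α) = 279.1/896.16 = 0.3114;  α = 0.6886.

0.689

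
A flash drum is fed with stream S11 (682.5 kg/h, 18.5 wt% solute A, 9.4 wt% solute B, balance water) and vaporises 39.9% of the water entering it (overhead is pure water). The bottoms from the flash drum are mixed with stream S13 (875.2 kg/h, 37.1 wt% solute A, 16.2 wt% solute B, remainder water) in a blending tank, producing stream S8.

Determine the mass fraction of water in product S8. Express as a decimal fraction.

Vapour removed = 0.399×0.721×682.5 = 196.34 kg/h; concentrate = 486.16 kg/h.
water reaching the mixer = 295.74 (from concentrate) + 875.2×0.467 = 704.46 kg/h.
Product flow = 486.16 + 875.2 = 1361.4 kg/h; water fraction = 0.5175.

0.5175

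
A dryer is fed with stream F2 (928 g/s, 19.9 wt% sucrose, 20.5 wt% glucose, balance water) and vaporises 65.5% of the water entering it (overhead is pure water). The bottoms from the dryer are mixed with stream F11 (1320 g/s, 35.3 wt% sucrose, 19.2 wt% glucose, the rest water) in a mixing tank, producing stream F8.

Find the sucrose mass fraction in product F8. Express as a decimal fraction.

Vapour removed = 0.655×0.596×928 = 362.27 g/s; concentrate = 565.73 g/s.
sucrose reaching the mixer = 184.67 (from concentrate) + 1320×0.353 = 650.63 g/s.
Product flow = 565.73 + 1320 = 1885.7 g/s; sucrose fraction = 0.345.

0.345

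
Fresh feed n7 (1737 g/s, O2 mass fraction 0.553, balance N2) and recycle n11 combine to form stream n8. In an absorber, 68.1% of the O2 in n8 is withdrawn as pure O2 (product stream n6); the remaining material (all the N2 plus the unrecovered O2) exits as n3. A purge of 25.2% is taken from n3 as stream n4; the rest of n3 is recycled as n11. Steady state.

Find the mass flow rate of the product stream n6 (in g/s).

O2 in n8: m_A = 1737×0.553 + (1−0.252)·(1−0.681)·m_A, so m_A = 960.56/0.7614 = 1261.6 g/s.
Product n6 = 0.681×1261.6 = 859.14 g/s.

859.1 g/s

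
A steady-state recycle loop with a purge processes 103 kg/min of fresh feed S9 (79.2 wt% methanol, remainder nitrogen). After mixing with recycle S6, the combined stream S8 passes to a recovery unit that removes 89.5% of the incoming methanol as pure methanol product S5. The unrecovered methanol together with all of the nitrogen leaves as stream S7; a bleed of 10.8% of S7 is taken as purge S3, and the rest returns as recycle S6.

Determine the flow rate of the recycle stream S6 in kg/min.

185.4 kg/min

nitrogen enters only via S9 and leaves only via the purge: 103×0.208 = 0.108×(nitrogen in S7), and the recovery unit passes all nitrogen, so nitrogen in S8 = nitrogen in S7 = 198.37 kg/min.
methanol in S8: m_A = 103×0.792 + (1−0.108)·(1−0.895)·m_A, so m_A = 81.576/0.9063 = 90.006 kg/min.
S7 = (1−0.895)×90.006 + 198.37 = 207.82 kg/min.
Recycle S6 = (1−0.108)×207.82 = 185.38 kg/min.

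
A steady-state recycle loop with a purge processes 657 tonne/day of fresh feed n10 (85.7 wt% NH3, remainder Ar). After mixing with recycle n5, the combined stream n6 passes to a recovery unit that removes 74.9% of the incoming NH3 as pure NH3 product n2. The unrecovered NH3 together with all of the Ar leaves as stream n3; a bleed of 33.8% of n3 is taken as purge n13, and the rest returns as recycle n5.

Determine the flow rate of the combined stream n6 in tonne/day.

Ar enters only via n10 and leaves only via the purge: 657×0.143 = 0.338×(Ar in n3), and the recovery unit passes all Ar, so Ar in n6 = Ar in n3 = 277.96 tonne/day.
NH3 in n6: m_A = 657×0.857 + (1−0.338)·(1−0.749)·m_A, so m_A = 563.05/0.8338 = 675.25 tonne/day.
n6 = 675.25 + 277.96 = 953.21 tonne/day.

953.2 tonne/day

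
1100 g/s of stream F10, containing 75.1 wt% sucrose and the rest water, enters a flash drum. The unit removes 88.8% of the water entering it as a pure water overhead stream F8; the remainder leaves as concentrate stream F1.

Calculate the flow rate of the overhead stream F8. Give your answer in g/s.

243.2 g/s

water entering = 1100×0.249 = 273.9 g/s; overhead removed = 0.888×273.9 = 243.22 g/s.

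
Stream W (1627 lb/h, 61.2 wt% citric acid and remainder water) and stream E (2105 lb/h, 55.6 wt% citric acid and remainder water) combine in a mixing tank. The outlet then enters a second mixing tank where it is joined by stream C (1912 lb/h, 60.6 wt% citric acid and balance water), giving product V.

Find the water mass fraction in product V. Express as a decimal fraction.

0.4109

Overall, product flow = 5644 lb/h.
water in = 1627×0.388 + 2105×0.444 + 1912×0.394 = 2319.2 lb/h.
water fraction in V = 0.4109.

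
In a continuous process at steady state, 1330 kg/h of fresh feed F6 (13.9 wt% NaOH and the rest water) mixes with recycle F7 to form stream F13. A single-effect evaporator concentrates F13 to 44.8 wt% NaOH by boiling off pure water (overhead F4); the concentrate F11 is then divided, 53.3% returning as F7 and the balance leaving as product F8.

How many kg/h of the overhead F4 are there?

917.3 kg/h

Overall NaOH balance (none leaves overhead): NaOH in fresh feed = NaOH in product, i.e. 1330×0.139 = (1−0.533)·F11·0.448.
F11 = 184.87/(0.448×0.467) = 883.63 kg/h.
Recycle F7 = 0.533×883.63 = 470.98 kg/h.
Combined feed F13 = 1330 + 470.98 = 1801 kg/h.
Overhead F4 = F13 − F11 = 1801 − 883.63 = 917.34 kg/h.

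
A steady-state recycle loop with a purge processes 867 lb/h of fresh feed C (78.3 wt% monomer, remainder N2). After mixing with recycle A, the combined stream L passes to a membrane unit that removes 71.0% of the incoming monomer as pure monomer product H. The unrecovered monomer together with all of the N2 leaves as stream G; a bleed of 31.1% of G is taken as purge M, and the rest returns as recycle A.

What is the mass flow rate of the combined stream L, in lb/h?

N2 enters only via C and leaves only via the purge: 867×0.217 = 0.311×(N2 in G), and the membrane unit passes all N2, so N2 in L = N2 in G = 604.95 lb/h.
monomer in L: m_A = 867×0.783 + (1−0.311)·(1−0.710)·m_A, so m_A = 678.86/0.8002 = 848.37 lb/h.
L = 848.37 + 604.95 = 1453.3 lb/h.

1453 lb/h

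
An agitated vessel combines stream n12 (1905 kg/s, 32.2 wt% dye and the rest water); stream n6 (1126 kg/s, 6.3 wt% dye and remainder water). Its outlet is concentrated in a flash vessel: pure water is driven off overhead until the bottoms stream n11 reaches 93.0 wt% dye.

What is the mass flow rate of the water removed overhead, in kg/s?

2295 kg/s

dye entering = 1905×0.322 + 1126×0.063 = 684.35 kg/s.
All dye reports to n11, so n11 = 684.35/0.930 = 735.86 kg/s.
Total feed = 3031 kg/s; overhead = 3031 − 735.86 = 2295.1 kg/s.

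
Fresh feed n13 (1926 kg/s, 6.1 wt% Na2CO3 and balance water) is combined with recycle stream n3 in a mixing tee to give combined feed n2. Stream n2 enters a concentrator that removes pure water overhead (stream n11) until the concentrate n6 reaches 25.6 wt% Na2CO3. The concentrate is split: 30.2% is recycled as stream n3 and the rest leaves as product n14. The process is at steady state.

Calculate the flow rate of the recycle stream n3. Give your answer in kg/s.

Overall Na2CO3 balance (none leaves overhead): Na2CO3 in fresh feed = Na2CO3 in product, i.e. 1926×0.061 = (1−0.302)·n6·0.256.
n6 = 117.49/(0.256×0.698) = 657.49 kg/s.
Recycle n3 = 0.302×657.49 = 198.56 kg/s.

198.6 kg/s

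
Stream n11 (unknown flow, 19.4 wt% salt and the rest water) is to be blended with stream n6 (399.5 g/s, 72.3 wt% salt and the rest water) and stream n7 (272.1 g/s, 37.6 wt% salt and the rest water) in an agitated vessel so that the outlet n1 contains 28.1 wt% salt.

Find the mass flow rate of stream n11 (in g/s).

2327 g/s

Let n11 be the unknown flow. Total out = 671.6 + n11.
salt balance: 391.15 + 0.194·n11 = 0.281·(671.6 + n11)
(0.194 − 0.281)·n11 = 0.281×671.6 − 391.15 = -202.43
n11 = -202.43 / -0.087 = 2326.8 g/s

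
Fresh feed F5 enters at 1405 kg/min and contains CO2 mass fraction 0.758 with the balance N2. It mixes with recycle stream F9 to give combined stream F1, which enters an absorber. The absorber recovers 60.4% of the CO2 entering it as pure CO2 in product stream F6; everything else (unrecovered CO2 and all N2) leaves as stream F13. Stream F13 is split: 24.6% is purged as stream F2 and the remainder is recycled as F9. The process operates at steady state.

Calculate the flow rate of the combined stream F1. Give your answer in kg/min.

2900 kg/min

N2 enters only via F5 and leaves only via the purge: 1405×0.242 = 0.246×(N2 in F13), and the absorber passes all N2, so N2 in F1 = N2 in F13 = 1382.2 kg/min.
CO2 in F1: m_A = 1405×0.758 + (1−0.246)·(1−0.604)·m_A, so m_A = 1065/0.7014 = 1518.3 kg/min.
F1 = 1518.3 + 1382.2 = 2900.5 kg/min.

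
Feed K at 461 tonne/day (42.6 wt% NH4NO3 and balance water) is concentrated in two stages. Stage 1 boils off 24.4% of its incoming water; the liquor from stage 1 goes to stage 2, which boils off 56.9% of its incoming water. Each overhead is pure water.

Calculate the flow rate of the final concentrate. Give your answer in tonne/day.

282.6 tonne/day

water in feed = 461×0.574 = 264.61 tonne/day.
After stage 1: water left = (1−0.244)×264.61 = 200.05; stream total = 396.43 tonne/day.
After stage 2: water left = (1−0.569)×200.05 = 86.221; final concentrate = 282.61 tonne/day.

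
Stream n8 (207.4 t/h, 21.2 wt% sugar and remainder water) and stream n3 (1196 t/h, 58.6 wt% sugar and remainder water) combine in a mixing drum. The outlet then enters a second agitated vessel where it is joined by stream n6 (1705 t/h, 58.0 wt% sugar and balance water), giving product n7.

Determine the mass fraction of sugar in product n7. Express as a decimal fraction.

Overall, product flow = 3108.4 t/h.
sugar in = 207.4×0.212 + 1196×0.586 + 1705×0.580 = 1733.7 t/h.
sugar fraction in n7 = 0.558.

0.558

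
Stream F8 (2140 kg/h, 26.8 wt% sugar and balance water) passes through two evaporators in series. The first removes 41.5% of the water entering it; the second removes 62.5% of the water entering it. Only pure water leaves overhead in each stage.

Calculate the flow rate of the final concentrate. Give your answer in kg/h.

917.2 kg/h

water in feed = 2140×0.732 = 1566.5 kg/h.
After stage 1: water left = (1−0.415)×1566.5 = 916.39; stream total = 1489.9 kg/h.
After stage 2: water left = (1−0.625)×916.39 = 343.65; final concentrate = 917.17 kg/h.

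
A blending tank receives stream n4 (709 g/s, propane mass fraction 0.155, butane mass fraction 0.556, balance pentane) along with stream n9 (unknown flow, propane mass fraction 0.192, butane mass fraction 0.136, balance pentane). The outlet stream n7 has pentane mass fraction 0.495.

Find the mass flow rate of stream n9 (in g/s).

825.2 g/s

Let n9 be the unknown flow. Total out = 709 + n9.
pentane balance: 204.9 + 0.672·n9 = 0.495·(709 + n9)
(0.672 − 0.495)·n9 = 0.495×709 − 204.9 = 146.05
n9 = 146.05 / 0.177 = 825.16 g/s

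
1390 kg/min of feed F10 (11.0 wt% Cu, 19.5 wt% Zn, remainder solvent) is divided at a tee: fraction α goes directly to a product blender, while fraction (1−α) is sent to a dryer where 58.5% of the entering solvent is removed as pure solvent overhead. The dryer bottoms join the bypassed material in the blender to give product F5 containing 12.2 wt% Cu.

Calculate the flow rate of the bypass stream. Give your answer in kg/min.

1054 kg/min

All 1390×0.110 = 152.9 kg/min of Cu reaches F5, so F5 = 152.9/0.122 = 1253.3 kg/min and vapour = 136.72 kg/min.
The evaporator receives (1−α)·1390 of feed at 0.695 solvent and removes 0.585 of that solvent:
0.585×0.695×(1−α)×1390 = 136.72
(1−α) = 136.72/565.14 = 0.2419;  α = 0.7581.
Bypass flow = 0.7581×1390 = 1053.7 kg/min.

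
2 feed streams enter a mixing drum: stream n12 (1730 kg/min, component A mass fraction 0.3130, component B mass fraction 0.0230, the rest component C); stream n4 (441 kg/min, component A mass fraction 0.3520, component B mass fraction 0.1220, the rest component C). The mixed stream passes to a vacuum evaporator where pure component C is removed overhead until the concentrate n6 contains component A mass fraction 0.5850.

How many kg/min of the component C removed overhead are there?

980 kg/min

component A entering = 1730×0.313 + 441×0.352 = 696.72 kg/min.
All component A reports to n6, so n6 = 696.72/0.585 = 1191 kg/min.
Total feed = 2171 kg/min; overhead = 2171 − 1191 = 980.02 kg/min.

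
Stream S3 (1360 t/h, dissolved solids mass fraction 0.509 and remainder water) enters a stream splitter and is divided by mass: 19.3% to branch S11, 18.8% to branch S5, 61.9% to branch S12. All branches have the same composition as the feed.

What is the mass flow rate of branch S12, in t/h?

841.8 t/h

Branch S12 flow = 0.619×1360 = 841.84 t/h.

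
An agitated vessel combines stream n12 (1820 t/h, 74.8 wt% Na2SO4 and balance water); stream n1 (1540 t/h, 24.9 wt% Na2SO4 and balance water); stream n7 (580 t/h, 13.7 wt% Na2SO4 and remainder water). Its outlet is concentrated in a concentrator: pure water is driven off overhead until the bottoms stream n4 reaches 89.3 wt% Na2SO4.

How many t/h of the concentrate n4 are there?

2043 t/h

Na2SO4 entering = 1820×0.748 + 1540×0.249 + 580×0.137 = 1824.3 t/h.
All Na2SO4 reports to n4, so n4 = 1824.3/0.893 = 2042.9 t/h.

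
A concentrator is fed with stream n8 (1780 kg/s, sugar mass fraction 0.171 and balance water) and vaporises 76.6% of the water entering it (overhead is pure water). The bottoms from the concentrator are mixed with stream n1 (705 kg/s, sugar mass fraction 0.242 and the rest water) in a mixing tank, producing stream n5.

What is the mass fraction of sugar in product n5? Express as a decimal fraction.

Vapour removed = 0.766×0.829×1780 = 1130.3 kg/s; concentrate = 649.68 kg/s.
sugar reaching the mixer = 304.38 (from concentrate) + 705×0.242 = 474.99 kg/s.
Product flow = 649.68 + 705 = 1354.7 kg/s; sugar fraction = 0.351.

0.351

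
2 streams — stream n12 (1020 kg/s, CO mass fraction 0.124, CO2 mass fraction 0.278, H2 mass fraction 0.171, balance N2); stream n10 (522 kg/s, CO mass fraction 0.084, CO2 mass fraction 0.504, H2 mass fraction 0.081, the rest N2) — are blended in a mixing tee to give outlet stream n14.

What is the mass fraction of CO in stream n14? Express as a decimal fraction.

0.110

Total flow out = 1020 + 522 = 1542 kg/s.
CO in = 1020×0.124 + 522×0.084 = 170.33 kg/s.
CO mass fraction in n14 = 170.33/1542 = 0.110.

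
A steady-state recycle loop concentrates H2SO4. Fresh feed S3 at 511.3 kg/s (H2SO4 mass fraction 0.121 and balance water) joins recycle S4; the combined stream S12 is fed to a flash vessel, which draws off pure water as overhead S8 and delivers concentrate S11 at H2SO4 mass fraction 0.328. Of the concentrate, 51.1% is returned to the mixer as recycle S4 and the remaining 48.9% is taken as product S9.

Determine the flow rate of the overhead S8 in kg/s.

322.7 kg/s

Overall H2SO4 balance (none leaves overhead): H2SO4 in fresh feed = H2SO4 in product, i.e. 511.3×0.121 = (1−0.511)·S11·0.328.
S11 = 61.867/(0.328×0.489) = 385.73 kg/s.
Recycle S4 = 0.511×385.73 = 197.11 kg/s.
Combined feed S12 = 511.3 + 197.11 = 708.41 kg/s.
Overhead S8 = S12 − S11 = 708.41 − 385.73 = 322.68 kg/s.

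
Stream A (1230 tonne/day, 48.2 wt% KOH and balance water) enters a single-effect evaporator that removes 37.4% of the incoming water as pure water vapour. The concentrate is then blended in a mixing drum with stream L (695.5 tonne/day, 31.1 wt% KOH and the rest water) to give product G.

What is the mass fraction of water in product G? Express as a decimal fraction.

0.520

Vapour removed = 0.374×0.518×1230 = 238.29 tonne/day; concentrate = 991.71 tonne/day.
water reaching the mixer = 398.85 (from concentrate) + 695.5×0.689 = 878.05 tonne/day.
Product flow = 991.71 + 695.5 = 1687.2 tonne/day; water fraction = 0.520.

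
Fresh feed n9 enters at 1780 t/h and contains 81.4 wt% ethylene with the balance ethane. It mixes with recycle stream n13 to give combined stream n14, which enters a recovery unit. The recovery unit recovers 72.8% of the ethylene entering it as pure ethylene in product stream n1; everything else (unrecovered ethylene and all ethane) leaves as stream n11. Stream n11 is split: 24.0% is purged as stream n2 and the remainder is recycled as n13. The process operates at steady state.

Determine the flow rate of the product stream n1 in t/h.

ethylene in n14: m_A = 1780×0.814 + (1−0.240)·(1−0.728)·m_A, so m_A = 1448.9/0.7933 = 1826.5 t/h.
Product n1 = 0.728×1826.5 = 1329.7 t/h.

1330 t/h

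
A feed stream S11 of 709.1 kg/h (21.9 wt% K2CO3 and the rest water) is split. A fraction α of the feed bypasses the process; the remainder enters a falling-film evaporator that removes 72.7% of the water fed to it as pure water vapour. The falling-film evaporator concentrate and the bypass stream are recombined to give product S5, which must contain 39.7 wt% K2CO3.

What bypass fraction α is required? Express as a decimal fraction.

All 709.1×0.219 = 155.29 kg/h of K2CO3 reaches S5, so S5 = 155.29/0.397 = 391.17 kg/h and vapour = 317.93 kg/h.
The evaporator receives (1−α)·709.1 of feed at 0.781 water and removes 0.727 of that water:
0.727×0.781×(1−α)×709.1 = 317.93
(1−α) = 317.93/402.62 = 0.7897;  α = 0.2103.

0.210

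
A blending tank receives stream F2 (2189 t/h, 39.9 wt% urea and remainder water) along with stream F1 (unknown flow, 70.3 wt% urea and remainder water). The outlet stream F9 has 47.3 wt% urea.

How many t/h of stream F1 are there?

704.3 t/h

Let F1 be the unknown flow. Total out = 2189 + F1.
urea balance: 873.41 + 0.703·F1 = 0.473·(2189 + F1)
(0.703 − 0.473)·F1 = 0.473×2189 − 873.41 = 161.99
F1 = 161.99 / 0.230 = 704.29 t/h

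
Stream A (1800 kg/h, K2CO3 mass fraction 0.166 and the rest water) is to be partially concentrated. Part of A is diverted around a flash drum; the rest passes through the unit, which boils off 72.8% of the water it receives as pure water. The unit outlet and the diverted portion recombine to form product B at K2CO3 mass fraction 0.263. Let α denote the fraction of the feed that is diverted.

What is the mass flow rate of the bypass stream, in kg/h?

706.6 kg/h

All 1800×0.166 = 298.8 kg/h of K2CO3 reaches B, so B = 298.8/0.263 = 1136.1 kg/h and vapour = 663.88 kg/h.
The evaporator receives (1−α)·1800 of feed at 0.834 water and removes 0.728 of that water:
0.728×0.834×(1−α)×1800 = 663.88
(1−α) = 663.88/1092.9 = 0.6075;  α = 0.3925.
Bypass flow = 0.3925×1800 = 706.57 kg/h.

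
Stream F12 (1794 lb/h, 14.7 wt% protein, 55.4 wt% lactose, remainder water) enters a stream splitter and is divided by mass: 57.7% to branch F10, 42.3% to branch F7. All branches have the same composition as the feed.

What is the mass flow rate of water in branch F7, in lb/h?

Branch F7 total = 0.423×1794 = 758.86 lb/h.
water in F7 = 0.299×758.86 = 226.9 lb/h.

226.9 lb/h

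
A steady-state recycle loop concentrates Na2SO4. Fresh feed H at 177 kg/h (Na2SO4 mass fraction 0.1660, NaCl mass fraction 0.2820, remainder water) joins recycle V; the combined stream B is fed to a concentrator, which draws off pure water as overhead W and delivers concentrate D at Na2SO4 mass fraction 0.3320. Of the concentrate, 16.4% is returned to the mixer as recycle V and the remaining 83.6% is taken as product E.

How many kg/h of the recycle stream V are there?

Overall Na2SO4 balance (none leaves overhead): Na2SO4 in fresh feed = Na2SO4 in product, i.e. 177×0.166 = (1−0.164)·D·0.332.
D = 29.382/(0.332×0.836) = 105.86 kg/h.
Recycle V = 0.164×105.86 = 17.361 kg/h.

17.36 kg/h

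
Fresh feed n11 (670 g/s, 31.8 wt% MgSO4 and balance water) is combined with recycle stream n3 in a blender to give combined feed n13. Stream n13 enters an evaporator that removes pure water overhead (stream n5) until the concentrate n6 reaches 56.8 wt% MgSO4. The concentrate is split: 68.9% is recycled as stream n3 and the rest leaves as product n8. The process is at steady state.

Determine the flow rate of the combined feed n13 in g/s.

1501 g/s

Overall MgSO4 balance (none leaves overhead): MgSO4 in fresh feed = MgSO4 in product, i.e. 670×0.318 = (1−0.689)·n6·0.568.
n6 = 213.06/(0.568×0.311) = 1206.1 g/s.
Recycle n3 = 0.689×1206.1 = 831.02 g/s.
Combined feed n13 = 670 + 831.02 = 1501 g/s.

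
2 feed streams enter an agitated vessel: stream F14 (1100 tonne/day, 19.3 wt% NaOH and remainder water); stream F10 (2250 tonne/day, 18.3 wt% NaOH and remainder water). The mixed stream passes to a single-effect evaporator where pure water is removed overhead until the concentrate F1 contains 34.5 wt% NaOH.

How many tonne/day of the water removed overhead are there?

1541 tonne/day

NaOH entering = 1100×0.193 + 2250×0.183 = 624.05 tonne/day.
All NaOH reports to F1, so F1 = 624.05/0.345 = 1808.8 tonne/day.
Total feed = 3350 tonne/day; overhead = 3350 − 1808.8 = 1541.2 tonne/day.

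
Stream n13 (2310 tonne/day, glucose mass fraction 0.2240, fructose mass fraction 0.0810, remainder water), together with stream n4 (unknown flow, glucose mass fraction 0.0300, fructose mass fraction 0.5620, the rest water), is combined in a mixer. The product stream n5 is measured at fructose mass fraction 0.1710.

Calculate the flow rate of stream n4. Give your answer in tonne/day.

Let n4 be the unknown flow. Total out = 2310 + n4.
fructose balance: 187.11 + 0.562·n4 = 0.171·(2310 + n4)
(0.562 − 0.171)·n4 = 0.171×2310 − 187.11 = 207.9
n4 = 207.9 / 0.391 = 531.71 tonne/day

531.7 tonne/day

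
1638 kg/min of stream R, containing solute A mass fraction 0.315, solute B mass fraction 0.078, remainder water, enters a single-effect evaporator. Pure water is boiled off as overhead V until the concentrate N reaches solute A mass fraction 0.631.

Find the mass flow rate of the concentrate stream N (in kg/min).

817.7 kg/min

solute A is conserved: 1638×0.315 = 515.97 kg/min all reports to the concentrate.
Concentrate = 515.97/(target fraction) = 817.7 kg/min.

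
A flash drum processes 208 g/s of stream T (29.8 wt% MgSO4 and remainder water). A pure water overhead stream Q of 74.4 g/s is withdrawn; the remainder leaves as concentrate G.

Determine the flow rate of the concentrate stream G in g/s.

Concentrate = 208 − 74.4 = 133.6 g/s.

133.6 g/s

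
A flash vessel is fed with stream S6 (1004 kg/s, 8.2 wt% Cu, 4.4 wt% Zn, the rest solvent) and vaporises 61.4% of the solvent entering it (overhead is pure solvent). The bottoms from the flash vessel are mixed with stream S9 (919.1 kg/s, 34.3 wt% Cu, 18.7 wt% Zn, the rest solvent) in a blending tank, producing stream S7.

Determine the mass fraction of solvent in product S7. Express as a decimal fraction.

0.557

Vapour removed = 0.614×0.874×1004 = 538.78 kg/s; concentrate = 465.22 kg/s.
solvent reaching the mixer = 338.71 (from concentrate) + 919.1×0.470 = 770.69 kg/s.
Product flow = 465.22 + 919.1 = 1384.3 kg/s; solvent fraction = 0.557.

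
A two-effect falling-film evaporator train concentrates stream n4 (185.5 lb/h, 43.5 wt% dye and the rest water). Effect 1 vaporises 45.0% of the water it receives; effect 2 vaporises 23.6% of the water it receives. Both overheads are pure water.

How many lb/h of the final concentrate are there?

124.7 lb/h

water in feed = 185.5×0.565 = 104.81 lb/h.
After stage 1: water left = (1−0.450)×104.81 = 57.644; stream total = 138.34 lb/h.
After stage 2: water left = (1−0.236)×57.644 = 44.04; final concentrate = 124.73 lb/h.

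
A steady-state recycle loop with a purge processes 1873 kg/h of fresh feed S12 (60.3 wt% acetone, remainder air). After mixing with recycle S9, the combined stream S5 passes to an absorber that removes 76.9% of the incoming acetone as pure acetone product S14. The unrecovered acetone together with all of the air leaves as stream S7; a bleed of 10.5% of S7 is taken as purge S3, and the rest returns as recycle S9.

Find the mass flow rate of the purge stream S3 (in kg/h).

air enters only via S12 and leaves only via the purge: 1873×0.397 = 0.105×(air in S7), and the absorber passes all air, so air in S5 = air in S7 = 7081.7 kg/h.
acetone in S5: m_A = 1873×0.603 + (1−0.105)·(1−0.769)·m_A, so m_A = 1129.4/0.7933 = 1423.8 kg/h.
S7 = (1−0.769)×1423.8 + 7081.7 = 7410.6 kg/h.
Purge S3 = 0.105×7410.6 = 778.11 kg/h.

778.1 kg/h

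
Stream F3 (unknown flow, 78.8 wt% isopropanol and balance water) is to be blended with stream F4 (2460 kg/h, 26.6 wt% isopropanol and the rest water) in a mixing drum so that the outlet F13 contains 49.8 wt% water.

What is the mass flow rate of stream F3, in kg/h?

2030 kg/h

Let F3 be the unknown flow. Total out = 2460 + F3.
water balance: 1805.6 + 0.212·F3 = 0.498·(2460 + F3)
(0.212 − 0.498)·F3 = 0.498×2460 − 1805.6 = -580.56
F3 = -580.56 / -0.286 = 2029.9 kg/h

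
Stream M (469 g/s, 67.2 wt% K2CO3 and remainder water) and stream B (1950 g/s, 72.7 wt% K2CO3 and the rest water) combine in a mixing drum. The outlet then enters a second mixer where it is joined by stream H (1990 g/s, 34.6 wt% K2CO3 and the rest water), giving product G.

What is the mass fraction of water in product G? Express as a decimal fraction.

0.451

Overall, product flow = 4409 g/s.
water in = 469×0.328 + 1950×0.273 + 1990×0.654 = 1987.6 g/s.
water fraction in G = 0.451.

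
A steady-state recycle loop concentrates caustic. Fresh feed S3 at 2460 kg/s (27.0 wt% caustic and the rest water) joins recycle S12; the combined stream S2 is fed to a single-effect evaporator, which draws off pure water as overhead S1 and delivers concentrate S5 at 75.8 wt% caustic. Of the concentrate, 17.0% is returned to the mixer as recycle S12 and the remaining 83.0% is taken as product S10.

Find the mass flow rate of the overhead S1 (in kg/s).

Overall caustic balance (none leaves overhead): caustic in fresh feed = caustic in product, i.e. 2460×0.270 = (1−0.170)·S5·0.758.
S5 = 664.2/(0.758×0.830) = 1055.7 kg/s.
Recycle S12 = 0.170×1055.7 = 179.47 kg/s.
Combined feed S2 = 2460 + 179.47 = 2639.5 kg/s.
Overhead S1 = S2 − S5 = 2639.5 − 1055.7 = 1583.7 kg/s.

1584 kg/s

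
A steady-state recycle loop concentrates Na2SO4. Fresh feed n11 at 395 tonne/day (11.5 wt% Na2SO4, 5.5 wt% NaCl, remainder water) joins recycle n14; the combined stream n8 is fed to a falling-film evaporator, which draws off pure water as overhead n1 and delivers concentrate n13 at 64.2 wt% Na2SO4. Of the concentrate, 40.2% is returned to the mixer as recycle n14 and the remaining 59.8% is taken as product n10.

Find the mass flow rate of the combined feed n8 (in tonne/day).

Overall Na2SO4 balance (none leaves overhead): Na2SO4 in fresh feed = Na2SO4 in product, i.e. 395×0.115 = (1−0.402)·n13·0.642.
n13 = 45.425/(0.642×0.598) = 118.32 tonne/day.
Recycle n14 = 0.402×118.32 = 47.565 tonne/day.
Combined feed n8 = 395 + 47.565 = 442.56 tonne/day.

442.6 tonne/day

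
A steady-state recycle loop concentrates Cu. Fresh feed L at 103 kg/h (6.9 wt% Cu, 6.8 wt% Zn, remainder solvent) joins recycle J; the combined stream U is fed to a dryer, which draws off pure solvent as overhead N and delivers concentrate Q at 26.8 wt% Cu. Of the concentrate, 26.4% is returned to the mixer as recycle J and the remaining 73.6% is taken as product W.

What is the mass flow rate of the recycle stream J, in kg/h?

9.512 kg/h

Overall Cu balance (none leaves overhead): Cu in fresh feed = Cu in product, i.e. 103×0.069 = (1−0.264)·Q·0.268.
Q = 7.107/(0.268×0.736) = 36.031 kg/h.
Recycle J = 0.264×36.031 = 9.5121 kg/h.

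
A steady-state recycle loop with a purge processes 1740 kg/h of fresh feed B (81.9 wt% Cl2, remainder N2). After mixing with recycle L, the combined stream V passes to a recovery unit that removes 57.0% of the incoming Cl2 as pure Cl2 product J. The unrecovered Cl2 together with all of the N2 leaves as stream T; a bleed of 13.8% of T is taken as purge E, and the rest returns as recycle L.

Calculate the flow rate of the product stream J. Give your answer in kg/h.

1291 kg/h

Cl2 in V: m_A = 1740×0.819 + (1−0.138)·(1−0.570)·m_A, so m_A = 1425.1/0.6293 = 2264.4 kg/h.
Product J = 0.570×2264.4 = 1290.7 kg/h.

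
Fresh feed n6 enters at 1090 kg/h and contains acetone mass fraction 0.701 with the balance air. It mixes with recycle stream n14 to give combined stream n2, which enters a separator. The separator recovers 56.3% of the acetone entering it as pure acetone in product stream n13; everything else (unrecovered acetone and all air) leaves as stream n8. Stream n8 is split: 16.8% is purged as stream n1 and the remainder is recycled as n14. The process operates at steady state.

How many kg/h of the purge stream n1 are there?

414.1 kg/h

air enters only via n6 and leaves only via the purge: 1090×0.299 = 0.168×(air in n8), and the separator passes all air, so air in n2 = air in n8 = 1939.9 kg/h.
acetone in n2: m_A = 1090×0.701 + (1−0.168)·(1−0.563)·m_A, so m_A = 764.09/0.6364 = 1200.6 kg/h.
n8 = (1−0.563)×1200.6 + 1939.9 = 2464.6 kg/h.
Purge n1 = 0.168×2464.6 = 414.05 kg/h.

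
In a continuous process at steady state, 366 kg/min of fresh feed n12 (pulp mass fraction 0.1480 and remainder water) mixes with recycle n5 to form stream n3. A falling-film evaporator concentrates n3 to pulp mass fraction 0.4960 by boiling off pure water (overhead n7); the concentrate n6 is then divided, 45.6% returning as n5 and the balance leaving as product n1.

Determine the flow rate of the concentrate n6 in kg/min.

200.8 kg/min

Overall pulp balance (none leaves overhead): pulp in fresh feed = pulp in product, i.e. 366×0.148 = (1−0.456)·n6·0.496.
n6 = 54.168/(0.496×0.544) = 200.75 kg/min.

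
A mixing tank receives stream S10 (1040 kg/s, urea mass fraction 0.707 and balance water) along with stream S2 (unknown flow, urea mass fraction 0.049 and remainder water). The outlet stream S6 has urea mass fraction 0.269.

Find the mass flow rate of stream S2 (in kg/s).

2071 kg/s

Let S2 be the unknown flow. Total out = 1040 + S2.
urea balance: 735.28 + 0.049·S2 = 0.269·(1040 + S2)
(0.049 − 0.269)·S2 = 0.269×1040 − 735.28 = -455.52
S2 = -455.52 / -0.220 = 2070.5 kg/s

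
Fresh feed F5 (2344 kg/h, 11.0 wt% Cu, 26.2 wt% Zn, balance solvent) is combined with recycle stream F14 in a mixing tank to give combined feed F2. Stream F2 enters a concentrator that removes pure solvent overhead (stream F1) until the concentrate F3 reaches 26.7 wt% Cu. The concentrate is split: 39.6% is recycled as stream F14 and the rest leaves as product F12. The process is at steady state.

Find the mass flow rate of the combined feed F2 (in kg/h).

2977 kg/h

Overall Cu balance (none leaves overhead): Cu in fresh feed = Cu in product, i.e. 2344×0.110 = (1−0.396)·F3·0.267.
F3 = 257.84/(0.267×0.604) = 1598.8 kg/h.
Recycle F14 = 0.396×1598.8 = 633.14 kg/h.
Combined feed F2 = 2344 + 633.14 = 2977.1 kg/h.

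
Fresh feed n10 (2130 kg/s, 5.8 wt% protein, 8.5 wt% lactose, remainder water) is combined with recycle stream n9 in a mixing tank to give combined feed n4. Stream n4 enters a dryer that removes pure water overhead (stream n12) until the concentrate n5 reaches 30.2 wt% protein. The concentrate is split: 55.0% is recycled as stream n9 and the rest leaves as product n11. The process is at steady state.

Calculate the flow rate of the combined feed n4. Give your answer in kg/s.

Overall protein balance (none leaves overhead): protein in fresh feed = protein in product, i.e. 2130×0.058 = (1−0.550)·n5·0.302.
n5 = 123.54/(0.302×0.450) = 909.05 kg/s.
Recycle n9 = 0.550×909.05 = 499.98 kg/s.
Combined feed n4 = 2130 + 499.98 = 2630 kg/s.

2630 kg/s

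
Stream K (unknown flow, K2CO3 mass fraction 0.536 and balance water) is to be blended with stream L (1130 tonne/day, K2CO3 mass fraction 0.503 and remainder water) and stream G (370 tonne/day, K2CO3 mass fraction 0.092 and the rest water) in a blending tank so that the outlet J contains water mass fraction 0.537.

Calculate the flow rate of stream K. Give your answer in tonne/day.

1261 tonne/day

Let K be the unknown flow. Total out = 1500 + K.
water balance: 897.57 + 0.464·K = 0.537·(1500 + K)
(0.464 − 0.537)·K = 0.537×1500 − 897.57 = -92.07
K = -92.07 / -0.073 = 1261.2 tonne/day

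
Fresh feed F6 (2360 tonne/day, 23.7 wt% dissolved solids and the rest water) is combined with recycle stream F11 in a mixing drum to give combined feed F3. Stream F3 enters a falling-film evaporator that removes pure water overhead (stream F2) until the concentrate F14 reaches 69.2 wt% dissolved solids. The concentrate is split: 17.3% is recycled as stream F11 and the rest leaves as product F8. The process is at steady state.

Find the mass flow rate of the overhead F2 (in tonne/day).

1552 tonne/day

Overall dissolved solids balance (none leaves overhead): dissolved solids in fresh feed = dissolved solids in product, i.e. 2360×0.237 = (1−0.173)·F14·0.692.
F14 = 559.32/(0.692×0.827) = 977.35 tonne/day.
Recycle F11 = 0.173×977.35 = 169.08 tonne/day.
Combined feed F3 = 2360 + 169.08 = 2529.1 tonne/day.
Overhead F2 = F3 − F14 = 2529.1 − 977.35 = 1551.7 tonne/day.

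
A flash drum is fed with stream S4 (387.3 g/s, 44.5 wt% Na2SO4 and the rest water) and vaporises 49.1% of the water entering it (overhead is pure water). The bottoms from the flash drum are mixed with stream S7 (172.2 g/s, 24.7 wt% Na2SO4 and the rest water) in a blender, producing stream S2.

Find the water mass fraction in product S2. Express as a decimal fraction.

Vapour removed = 0.491×0.555×387.3 = 105.54 g/s; concentrate = 281.76 g/s.
water reaching the mixer = 109.41 (from concentrate) + 172.2×0.753 = 239.08 g/s.
Product flow = 281.76 + 172.2 = 453.96 g/s; water fraction = 0.527.

0.527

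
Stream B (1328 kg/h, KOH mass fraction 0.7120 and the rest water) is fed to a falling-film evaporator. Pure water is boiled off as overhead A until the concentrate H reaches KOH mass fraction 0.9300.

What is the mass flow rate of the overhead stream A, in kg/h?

KOH is conserved: 1328×0.712 = 945.54 kg/h all reports to the concentrate.
Concentrate = 945.54/(target fraction) = 1016.7 kg/h.
Overhead = 1328 − 1016.7 = 311.29 kg/h.

311.3 kg/h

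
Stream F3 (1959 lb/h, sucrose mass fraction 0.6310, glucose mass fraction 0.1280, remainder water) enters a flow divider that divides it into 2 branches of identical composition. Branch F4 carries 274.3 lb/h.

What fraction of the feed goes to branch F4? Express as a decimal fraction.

Fraction to F4 = 274.3/1959 = 0.1400.

0.140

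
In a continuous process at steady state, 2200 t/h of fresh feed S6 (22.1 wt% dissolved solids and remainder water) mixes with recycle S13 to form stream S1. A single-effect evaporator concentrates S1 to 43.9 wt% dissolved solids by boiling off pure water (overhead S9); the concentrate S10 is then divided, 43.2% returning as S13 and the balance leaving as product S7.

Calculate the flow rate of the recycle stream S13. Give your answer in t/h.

Overall dissolved solids balance (none leaves overhead): dissolved solids in fresh feed = dissolved solids in product, i.e. 2200×0.221 = (1−0.432)·S10·0.439.
S10 = 486.2/(0.439×0.568) = 1949.9 t/h.
Recycle S13 = 0.432×1949.9 = 842.34 t/h.

842.3 t/h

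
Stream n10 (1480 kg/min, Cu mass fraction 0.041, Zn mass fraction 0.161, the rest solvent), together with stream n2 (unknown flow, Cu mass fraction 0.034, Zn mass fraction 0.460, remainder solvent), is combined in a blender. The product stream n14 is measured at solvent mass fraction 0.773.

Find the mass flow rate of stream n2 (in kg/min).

138.6 kg/min

Let n2 be the unknown flow. Total out = 1480 + n2.
solvent balance: 1181 + 0.506·n2 = 0.773·(1480 + n2)
(0.506 − 0.773)·n2 = 0.773×1480 − 1181 = -37
n2 = -37 / -0.267 = 138.58 kg/min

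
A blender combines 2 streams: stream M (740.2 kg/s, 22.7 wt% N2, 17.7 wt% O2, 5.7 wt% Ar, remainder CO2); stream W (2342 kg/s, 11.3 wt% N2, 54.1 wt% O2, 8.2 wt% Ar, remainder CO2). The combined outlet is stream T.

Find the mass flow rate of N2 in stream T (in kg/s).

N2 out = N2 in = 740.2×0.227 + 2342×0.113 = 432.67 kg/s.

432.7 kg/s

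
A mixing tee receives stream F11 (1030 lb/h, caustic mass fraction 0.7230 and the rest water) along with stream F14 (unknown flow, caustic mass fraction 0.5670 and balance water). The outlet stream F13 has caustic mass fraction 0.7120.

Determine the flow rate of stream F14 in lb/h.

Let F14 be the unknown flow. Total out = 1030 + F14.
caustic balance: 744.69 + 0.567·F14 = 0.712·(1030 + F14)
(0.567 − 0.712)·F14 = 0.712×1030 − 744.69 = -11.33
F14 = -11.33 / -0.145 = 78.138 lb/h

78.14 lb/h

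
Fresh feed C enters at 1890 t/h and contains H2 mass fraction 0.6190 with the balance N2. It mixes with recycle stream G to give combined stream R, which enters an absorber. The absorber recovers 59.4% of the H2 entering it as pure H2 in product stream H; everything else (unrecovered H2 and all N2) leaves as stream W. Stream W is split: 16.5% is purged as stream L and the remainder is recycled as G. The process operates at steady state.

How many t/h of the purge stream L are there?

838.7 t/h

N2 enters only via C and leaves only via the purge: 1890×0.381 = 0.165×(N2 in W), and the absorber passes all N2, so N2 in R = N2 in W = 4364.2 t/h.
H2 in R: m_A = 1890×0.619 + (1−0.165)·(1−0.594)·m_A, so m_A = 1169.9/0.6610 = 1769.9 t/h.
W = (1−0.594)×1769.9 + 4364.2 = 5082.8 t/h.
Purge L = 0.165×5082.8 = 838.66 t/h.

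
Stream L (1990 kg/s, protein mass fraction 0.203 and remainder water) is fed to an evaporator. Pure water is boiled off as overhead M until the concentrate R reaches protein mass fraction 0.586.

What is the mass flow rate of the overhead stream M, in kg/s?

protein is conserved: 1990×0.203 = 403.97 kg/s all reports to the concentrate.
Concentrate = 403.97/(target fraction) = 689.37 kg/s.
Overhead = 1990 − 689.37 = 1300.6 kg/s.

1301 kg/s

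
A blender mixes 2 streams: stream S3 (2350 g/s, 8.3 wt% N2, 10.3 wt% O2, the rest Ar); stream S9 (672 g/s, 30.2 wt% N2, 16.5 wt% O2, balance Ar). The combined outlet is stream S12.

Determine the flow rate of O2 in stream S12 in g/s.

352.9 g/s

O2 out = O2 in = 2350×0.103 + 672×0.165 = 352.93 g/s.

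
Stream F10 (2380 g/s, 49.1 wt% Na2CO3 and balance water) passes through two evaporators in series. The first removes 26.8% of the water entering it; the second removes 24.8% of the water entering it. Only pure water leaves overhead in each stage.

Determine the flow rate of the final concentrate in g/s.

water in feed = 2380×0.509 = 1211.4 g/s.
After stage 1: water left = (1−0.268)×1211.4 = 886.76; stream total = 2055.3 g/s.
After stage 2: water left = (1−0.248)×886.76 = 666.84; final concentrate = 1835.4 g/s.

1835 g/s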